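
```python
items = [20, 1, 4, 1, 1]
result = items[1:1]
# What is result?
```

items has length 5. The slice items[1:1] resolves to an empty index range, so the result is [].

[]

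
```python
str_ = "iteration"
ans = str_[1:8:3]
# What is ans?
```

str_ has length 9. The slice str_[1:8:3] selects indices [1, 4, 7] (1->'t', 4->'a', 7->'o'), giving 'tao'.

'tao'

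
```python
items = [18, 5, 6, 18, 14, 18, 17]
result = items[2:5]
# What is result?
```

items has length 7. The slice items[2:5] selects indices [2, 3, 4] (2->6, 3->18, 4->14), giving [6, 18, 14].

[6, 18, 14]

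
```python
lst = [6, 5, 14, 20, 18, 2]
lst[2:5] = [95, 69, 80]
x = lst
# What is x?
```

lst starts as [6, 5, 14, 20, 18, 2] (length 6). The slice lst[2:5] covers indices [2, 3, 4] with values [14, 20, 18]. Replacing that slice with [95, 69, 80] (same length) produces [6, 5, 95, 69, 80, 2].

[6, 5, 95, 69, 80, 2]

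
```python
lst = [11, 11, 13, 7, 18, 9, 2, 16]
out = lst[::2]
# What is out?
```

lst has length 8. The slice lst[::2] selects indices [0, 2, 4, 6] (0->11, 2->13, 4->18, 6->2), giving [11, 13, 18, 2].

[11, 13, 18, 2]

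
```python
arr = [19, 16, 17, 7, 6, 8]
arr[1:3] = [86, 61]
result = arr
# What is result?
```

arr starts as [19, 16, 17, 7, 6, 8] (length 6). The slice arr[1:3] covers indices [1, 2] with values [16, 17]. Replacing that slice with [86, 61] (same length) produces [19, 86, 61, 7, 6, 8].

[19, 86, 61, 7, 6, 8]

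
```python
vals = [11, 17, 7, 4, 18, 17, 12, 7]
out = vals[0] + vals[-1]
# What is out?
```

vals has length 8. vals[0] = 11.
vals has length 8. Negative index -1 maps to positive index 8 + (-1) = 7. vals[7] = 7.
Sum: 11 + 7 = 18.

18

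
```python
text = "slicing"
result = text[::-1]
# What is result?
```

text has length 7. The slice text[::-1] selects indices [6, 5, 4, 3, 2, 1, 0] (6->'g', 5->'n', 4->'i', 3->'c', 2->'i', 1->'l', 0->'s'), giving 'gnicils'.

'gnicils'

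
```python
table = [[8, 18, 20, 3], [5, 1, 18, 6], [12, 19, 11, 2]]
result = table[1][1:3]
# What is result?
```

table[1] = [5, 1, 18, 6]. table[1] has length 4. The slice table[1][1:3] selects indices [1, 2] (1->1, 2->18), giving [1, 18].

[1, 18]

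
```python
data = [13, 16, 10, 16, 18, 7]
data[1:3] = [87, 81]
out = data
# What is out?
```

data starts as [13, 16, 10, 16, 18, 7] (length 6). The slice data[1:3] covers indices [1, 2] with values [16, 10]. Replacing that slice with [87, 81] (same length) produces [13, 87, 81, 16, 18, 7].

[13, 87, 81, 16, 18, 7]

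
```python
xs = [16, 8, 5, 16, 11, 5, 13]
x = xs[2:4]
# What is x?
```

xs has length 7. The slice xs[2:4] selects indices [2, 3] (2->5, 3->16), giving [5, 16].

[5, 16]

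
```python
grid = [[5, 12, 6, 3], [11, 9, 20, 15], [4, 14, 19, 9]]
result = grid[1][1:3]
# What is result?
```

grid[1] = [11, 9, 20, 15]. grid[1] has length 4. The slice grid[1][1:3] selects indices [1, 2] (1->9, 2->20), giving [9, 20].

[9, 20]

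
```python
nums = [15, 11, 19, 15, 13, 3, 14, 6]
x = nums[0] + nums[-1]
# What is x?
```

nums has length 8. nums[0] = 15.
nums has length 8. Negative index -1 maps to positive index 8 + (-1) = 7. nums[7] = 6.
Sum: 15 + 6 = 21.

21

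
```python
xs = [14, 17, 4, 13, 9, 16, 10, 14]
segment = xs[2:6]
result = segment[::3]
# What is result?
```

xs has length 8. The slice xs[2:6] selects indices [2, 3, 4, 5] (2->4, 3->13, 4->9, 5->16), giving [4, 13, 9, 16]. So segment = [4, 13, 9, 16]. segment has length 4. The slice segment[::3] selects indices [0, 3] (0->4, 3->16), giving [4, 16].

[4, 16]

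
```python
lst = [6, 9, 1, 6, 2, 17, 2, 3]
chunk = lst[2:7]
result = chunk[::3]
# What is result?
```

lst has length 8. The slice lst[2:7] selects indices [2, 3, 4, 5, 6] (2->1, 3->6, 4->2, 5->17, 6->2), giving [1, 6, 2, 17, 2]. So chunk = [1, 6, 2, 17, 2]. chunk has length 5. The slice chunk[::3] selects indices [0, 3] (0->1, 3->17), giving [1, 17].

[1, 17]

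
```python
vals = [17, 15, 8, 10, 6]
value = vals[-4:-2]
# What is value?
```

vals has length 5. The slice vals[-4:-2] selects indices [1, 2] (1->15, 2->8), giving [15, 8].

[15, 8]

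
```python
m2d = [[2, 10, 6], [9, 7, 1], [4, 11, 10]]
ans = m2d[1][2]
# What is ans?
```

m2d[1] = [9, 7, 1]. Taking column 2 of that row yields 1.

1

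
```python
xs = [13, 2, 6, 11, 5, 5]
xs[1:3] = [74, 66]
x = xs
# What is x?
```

xs starts as [13, 2, 6, 11, 5, 5] (length 6). The slice xs[1:3] covers indices [1, 2] with values [2, 6]. Replacing that slice with [74, 66] (same length) produces [13, 74, 66, 11, 5, 5].

[13, 74, 66, 11, 5, 5]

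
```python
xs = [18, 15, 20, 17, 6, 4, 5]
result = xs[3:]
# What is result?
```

xs has length 7. The slice xs[3:] selects indices [3, 4, 5, 6] (3->17, 4->6, 5->4, 6->5), giving [17, 6, 4, 5].

[17, 6, 4, 5]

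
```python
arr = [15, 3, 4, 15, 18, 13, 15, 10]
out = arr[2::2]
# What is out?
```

arr has length 8. The slice arr[2::2] selects indices [2, 4, 6] (2->4, 4->18, 6->15), giving [4, 18, 15].

[4, 18, 15]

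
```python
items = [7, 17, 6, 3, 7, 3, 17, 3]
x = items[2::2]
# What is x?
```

items has length 8. The slice items[2::2] selects indices [2, 4, 6] (2->6, 4->7, 6->17), giving [6, 7, 17].

[6, 7, 17]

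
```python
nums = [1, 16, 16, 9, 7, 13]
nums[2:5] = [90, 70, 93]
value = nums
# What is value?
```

nums starts as [1, 16, 16, 9, 7, 13] (length 6). The slice nums[2:5] covers indices [2, 3, 4] with values [16, 9, 7]. Replacing that slice with [90, 70, 93] (same length) produces [1, 16, 90, 70, 93, 13].

[1, 16, 90, 70, 93, 13]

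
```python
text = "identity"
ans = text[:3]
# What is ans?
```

text has length 8. The slice text[:3] selects indices [0, 1, 2] (0->'i', 1->'d', 2->'e'), giving 'ide'.

'ide'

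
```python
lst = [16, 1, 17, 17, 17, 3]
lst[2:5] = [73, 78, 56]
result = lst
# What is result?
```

lst starts as [16, 1, 17, 17, 17, 3] (length 6). The slice lst[2:5] covers indices [2, 3, 4] with values [17, 17, 17]. Replacing that slice with [73, 78, 56] (same length) produces [16, 1, 73, 78, 56, 3].

[16, 1, 73, 78, 56, 3]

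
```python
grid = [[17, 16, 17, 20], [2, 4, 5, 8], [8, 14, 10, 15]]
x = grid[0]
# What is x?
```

grid has 3 rows. Row 0 is [17, 16, 17, 20].

[17, 16, 17, 20]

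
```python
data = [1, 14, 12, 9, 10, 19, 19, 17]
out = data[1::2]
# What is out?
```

data has length 8. The slice data[1::2] selects indices [1, 3, 5, 7] (1->14, 3->9, 5->19, 7->17), giving [14, 9, 19, 17].

[14, 9, 19, 17]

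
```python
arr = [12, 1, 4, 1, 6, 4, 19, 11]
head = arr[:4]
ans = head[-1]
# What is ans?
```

arr has length 8. The slice arr[:4] selects indices [0, 1, 2, 3] (0->12, 1->1, 2->4, 3->1), giving [12, 1, 4, 1]. So head = [12, 1, 4, 1]. Then head[-1] = 1.

1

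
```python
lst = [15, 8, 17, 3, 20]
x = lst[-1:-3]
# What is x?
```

lst has length 5. The slice lst[-1:-3] resolves to an empty index range, so the result is [].

[]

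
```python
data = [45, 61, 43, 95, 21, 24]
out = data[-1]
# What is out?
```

data has length 6. Negative index -1 maps to positive index 6 + (-1) = 5. data[5] = 24.

24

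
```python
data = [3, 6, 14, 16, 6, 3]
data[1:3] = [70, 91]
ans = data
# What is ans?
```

data starts as [3, 6, 14, 16, 6, 3] (length 6). The slice data[1:3] covers indices [1, 2] with values [6, 14]. Replacing that slice with [70, 91] (same length) produces [3, 70, 91, 16, 6, 3].

[3, 70, 91, 16, 6, 3]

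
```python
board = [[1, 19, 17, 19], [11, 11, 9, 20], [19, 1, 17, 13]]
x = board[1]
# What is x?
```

board has 3 rows. Row 1 is [11, 11, 9, 20].

[11, 11, 9, 20]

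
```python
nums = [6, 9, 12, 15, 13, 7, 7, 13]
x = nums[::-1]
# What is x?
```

nums has length 8. The slice nums[::-1] selects indices [7, 6, 5, 4, 3, 2, 1, 0] (7->13, 6->7, 5->7, 4->13, 3->15, 2->12, 1->9, 0->6), giving [13, 7, 7, 13, 15, 12, 9, 6].

[13, 7, 7, 13, 15, 12, 9, 6]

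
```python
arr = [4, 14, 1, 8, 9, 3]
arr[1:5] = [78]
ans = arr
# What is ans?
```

arr starts as [4, 14, 1, 8, 9, 3] (length 6). The slice arr[1:5] covers indices [1, 2, 3, 4] with values [14, 1, 8, 9]. Replacing that slice with [78] (different length) produces [4, 78, 3].

[4, 78, 3]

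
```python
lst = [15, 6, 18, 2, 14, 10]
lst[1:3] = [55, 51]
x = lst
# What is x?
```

lst starts as [15, 6, 18, 2, 14, 10] (length 6). The slice lst[1:3] covers indices [1, 2] with values [6, 18]. Replacing that slice with [55, 51] (same length) produces [15, 55, 51, 2, 14, 10].

[15, 55, 51, 2, 14, 10]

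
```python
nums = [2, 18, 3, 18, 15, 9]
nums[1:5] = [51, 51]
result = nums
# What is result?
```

nums starts as [2, 18, 3, 18, 15, 9] (length 6). The slice nums[1:5] covers indices [1, 2, 3, 4] with values [18, 3, 18, 15]. Replacing that slice with [51, 51] (different length) produces [2, 51, 51, 9].

[2, 51, 51, 9]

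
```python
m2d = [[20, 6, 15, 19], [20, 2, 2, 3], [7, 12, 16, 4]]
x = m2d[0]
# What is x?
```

m2d has 3 rows. Row 0 is [20, 6, 15, 19].

[20, 6, 15, 19]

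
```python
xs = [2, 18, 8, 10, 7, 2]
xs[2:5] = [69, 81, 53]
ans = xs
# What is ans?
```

xs starts as [2, 18, 8, 10, 7, 2] (length 6). The slice xs[2:5] covers indices [2, 3, 4] with values [8, 10, 7]. Replacing that slice with [69, 81, 53] (same length) produces [2, 18, 69, 81, 53, 2].

[2, 18, 69, 81, 53, 2]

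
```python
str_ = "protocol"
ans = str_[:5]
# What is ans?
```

str_ has length 8. The slice str_[:5] selects indices [0, 1, 2, 3, 4] (0->'p', 1->'r', 2->'o', 3->'t', 4->'o'), giving 'proto'.

'proto'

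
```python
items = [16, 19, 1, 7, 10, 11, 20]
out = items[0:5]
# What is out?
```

items has length 7. The slice items[0:5] selects indices [0, 1, 2, 3, 4] (0->16, 1->19, 2->1, 3->7, 4->10), giving [16, 19, 1, 7, 10].

[16, 19, 1, 7, 10]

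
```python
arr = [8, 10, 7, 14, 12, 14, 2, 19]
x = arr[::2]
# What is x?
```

arr has length 8. The slice arr[::2] selects indices [0, 2, 4, 6] (0->8, 2->7, 4->12, 6->2), giving [8, 7, 12, 2].

[8, 7, 12, 2]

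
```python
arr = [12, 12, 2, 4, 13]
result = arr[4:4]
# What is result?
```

arr has length 5. The slice arr[4:4] resolves to an empty index range, so the result is [].

[]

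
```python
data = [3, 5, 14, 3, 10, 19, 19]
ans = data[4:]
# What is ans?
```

data has length 7. The slice data[4:] selects indices [4, 5, 6] (4->10, 5->19, 6->19), giving [10, 19, 19].

[10, 19, 19]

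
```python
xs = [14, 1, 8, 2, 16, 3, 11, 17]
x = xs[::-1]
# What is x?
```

xs has length 8. The slice xs[::-1] selects indices [7, 6, 5, 4, 3, 2, 1, 0] (7->17, 6->11, 5->3, 4->16, 3->2, 2->8, 1->1, 0->14), giving [17, 11, 3, 16, 2, 8, 1, 14].

[17, 11, 3, 16, 2, 8, 1, 14]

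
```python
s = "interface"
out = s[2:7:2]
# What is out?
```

s has length 9. The slice s[2:7:2] selects indices [2, 4, 6] (2->'t', 4->'r', 6->'a'), giving 'tra'.

'tra'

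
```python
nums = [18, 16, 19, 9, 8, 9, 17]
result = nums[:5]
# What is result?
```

nums has length 7. The slice nums[:5] selects indices [0, 1, 2, 3, 4] (0->18, 1->16, 2->19, 3->9, 4->8), giving [18, 16, 19, 9, 8].

[18, 16, 19, 9, 8]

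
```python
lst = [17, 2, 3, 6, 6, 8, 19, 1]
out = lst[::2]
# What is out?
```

lst has length 8. The slice lst[::2] selects indices [0, 2, 4, 6] (0->17, 2->3, 4->6, 6->19), giving [17, 3, 6, 19].

[17, 3, 6, 19]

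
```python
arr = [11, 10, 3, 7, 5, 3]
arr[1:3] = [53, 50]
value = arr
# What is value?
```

arr starts as [11, 10, 3, 7, 5, 3] (length 6). The slice arr[1:3] covers indices [1, 2] with values [10, 3]. Replacing that slice with [53, 50] (same length) produces [11, 53, 50, 7, 5, 3].

[11, 53, 50, 7, 5, 3]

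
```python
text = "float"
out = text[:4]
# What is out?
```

text has length 5. The slice text[:4] selects indices [0, 1, 2, 3] (0->'f', 1->'l', 2->'o', 3->'a'), giving 'floa'.

'floa'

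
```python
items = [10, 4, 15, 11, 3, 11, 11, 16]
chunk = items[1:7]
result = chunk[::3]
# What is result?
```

items has length 8. The slice items[1:7] selects indices [1, 2, 3, 4, 5, 6] (1->4, 2->15, 3->11, 4->3, 5->11, 6->11), giving [4, 15, 11, 3, 11, 11]. So chunk = [4, 15, 11, 3, 11, 11]. chunk has length 6. The slice chunk[::3] selects indices [0, 3] (0->4, 3->3), giving [4, 3].

[4, 3]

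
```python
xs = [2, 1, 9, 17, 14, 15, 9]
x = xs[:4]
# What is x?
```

xs has length 7. The slice xs[:4] selects indices [0, 1, 2, 3] (0->2, 1->1, 2->9, 3->17), giving [2, 1, 9, 17].

[2, 1, 9, 17]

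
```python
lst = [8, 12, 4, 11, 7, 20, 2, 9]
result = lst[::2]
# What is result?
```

lst has length 8. The slice lst[::2] selects indices [0, 2, 4, 6] (0->8, 2->4, 4->7, 6->2), giving [8, 4, 7, 2].

[8, 4, 7, 2]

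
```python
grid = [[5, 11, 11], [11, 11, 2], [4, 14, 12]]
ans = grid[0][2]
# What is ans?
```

grid[0] = [5, 11, 11]. Taking column 2 of that row yields 11.

11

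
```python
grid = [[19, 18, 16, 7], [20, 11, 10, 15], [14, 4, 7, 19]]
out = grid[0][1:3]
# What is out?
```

grid[0] = [19, 18, 16, 7]. grid[0] has length 4. The slice grid[0][1:3] selects indices [1, 2] (1->18, 2->16), giving [18, 16].

[18, 16]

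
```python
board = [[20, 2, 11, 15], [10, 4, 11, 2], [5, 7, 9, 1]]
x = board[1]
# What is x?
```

board has 3 rows. Row 1 is [10, 4, 11, 2].

[10, 4, 11, 2]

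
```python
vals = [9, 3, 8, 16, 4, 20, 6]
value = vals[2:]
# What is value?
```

vals has length 7. The slice vals[2:] selects indices [2, 3, 4, 5, 6] (2->8, 3->16, 4->4, 5->20, 6->6), giving [8, 16, 4, 20, 6].

[8, 16, 4, 20, 6]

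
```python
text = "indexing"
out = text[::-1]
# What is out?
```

text has length 8. The slice text[::-1] selects indices [7, 6, 5, 4, 3, 2, 1, 0] (7->'g', 6->'n', 5->'i', 4->'x', 3->'e', 2->'d', 1->'n', 0->'i'), giving 'gnixedni'.

'gnixedni'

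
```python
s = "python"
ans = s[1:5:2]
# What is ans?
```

s has length 6. The slice s[1:5:2] selects indices [1, 3] (1->'y', 3->'h'), giving 'yh'.

'yh'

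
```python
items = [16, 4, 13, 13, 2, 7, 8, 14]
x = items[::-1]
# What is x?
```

items has length 8. The slice items[::-1] selects indices [7, 6, 5, 4, 3, 2, 1, 0] (7->14, 6->8, 5->7, 4->2, 3->13, 2->13, 1->4, 0->16), giving [14, 8, 7, 2, 13, 13, 4, 16].

[14, 8, 7, 2, 13, 13, 4, 16]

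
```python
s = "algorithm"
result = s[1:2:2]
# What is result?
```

s has length 9. The slice s[1:2:2] selects indices [1] (1->'l'), giving 'l'.

'l'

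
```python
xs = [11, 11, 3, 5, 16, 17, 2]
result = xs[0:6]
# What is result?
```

xs has length 7. The slice xs[0:6] selects indices [0, 1, 2, 3, 4, 5] (0->11, 1->11, 2->3, 3->5, 4->16, 5->17), giving [11, 11, 3, 5, 16, 17].

[11, 11, 3, 5, 16, 17]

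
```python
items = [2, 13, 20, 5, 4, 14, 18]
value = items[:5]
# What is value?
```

items has length 7. The slice items[:5] selects indices [0, 1, 2, 3, 4] (0->2, 1->13, 2->20, 3->5, 4->4), giving [2, 13, 20, 5, 4].

[2, 13, 20, 5, 4]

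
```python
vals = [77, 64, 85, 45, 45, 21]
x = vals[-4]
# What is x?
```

vals has length 6. Negative index -4 maps to positive index 6 + (-4) = 2. vals[2] = 85.

85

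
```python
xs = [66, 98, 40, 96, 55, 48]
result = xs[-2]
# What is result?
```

xs has length 6. Negative index -2 maps to positive index 6 + (-2) = 4. xs[4] = 55.

55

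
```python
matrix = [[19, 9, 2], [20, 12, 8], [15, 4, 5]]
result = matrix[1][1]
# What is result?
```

matrix[1] = [20, 12, 8]. Taking column 1 of that row yields 12.

12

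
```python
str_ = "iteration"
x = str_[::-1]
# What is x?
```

str_ has length 9. The slice str_[::-1] selects indices [8, 7, 6, 5, 4, 3, 2, 1, 0] (8->'n', 7->'o', 6->'i', 5->'t', 4->'a', 3->'r', 2->'e', 1->'t', 0->'i'), giving 'noitareti'.

'noitareti'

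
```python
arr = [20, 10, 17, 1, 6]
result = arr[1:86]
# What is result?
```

arr has length 5. The slice arr[1:86] selects indices [1, 2, 3, 4] (1->10, 2->17, 3->1, 4->6), giving [10, 17, 1, 6].

[10, 17, 1, 6]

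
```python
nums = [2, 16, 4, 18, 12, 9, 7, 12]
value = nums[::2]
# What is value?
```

nums has length 8. The slice nums[::2] selects indices [0, 2, 4, 6] (0->2, 2->4, 4->12, 6->7), giving [2, 4, 12, 7].

[2, 4, 12, 7]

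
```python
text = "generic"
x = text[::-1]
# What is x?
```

text has length 7. The slice text[::-1] selects indices [6, 5, 4, 3, 2, 1, 0] (6->'c', 5->'i', 4->'r', 3->'e', 2->'n', 1->'e', 0->'g'), giving 'cireneg'.

'cireneg'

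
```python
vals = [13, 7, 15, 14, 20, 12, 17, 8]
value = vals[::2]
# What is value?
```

vals has length 8. The slice vals[::2] selects indices [0, 2, 4, 6] (0->13, 2->15, 4->20, 6->17), giving [13, 15, 20, 17].

[13, 15, 20, 17]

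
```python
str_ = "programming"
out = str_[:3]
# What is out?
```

str_ has length 11. The slice str_[:3] selects indices [0, 1, 2] (0->'p', 1->'r', 2->'o'), giving 'pro'.

'pro'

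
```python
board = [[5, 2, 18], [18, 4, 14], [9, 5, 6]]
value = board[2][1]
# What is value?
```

board[2] = [9, 5, 6]. Taking column 1 of that row yields 5.

5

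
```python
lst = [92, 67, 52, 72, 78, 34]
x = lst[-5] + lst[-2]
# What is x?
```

lst has length 6. Negative index -5 maps to positive index 6 + (-5) = 1. lst[1] = 67.
lst has length 6. Negative index -2 maps to positive index 6 + (-2) = 4. lst[4] = 78.
Sum: 67 + 78 = 145.

145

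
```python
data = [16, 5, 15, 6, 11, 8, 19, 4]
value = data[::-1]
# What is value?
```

data has length 8. The slice data[::-1] selects indices [7, 6, 5, 4, 3, 2, 1, 0] (7->4, 6->19, 5->8, 4->11, 3->6, 2->15, 1->5, 0->16), giving [4, 19, 8, 11, 6, 15, 5, 16].

[4, 19, 8, 11, 6, 15, 5, 16]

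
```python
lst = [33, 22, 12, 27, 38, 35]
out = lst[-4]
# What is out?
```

lst has length 6. Negative index -4 maps to positive index 6 + (-4) = 2. lst[2] = 12.

12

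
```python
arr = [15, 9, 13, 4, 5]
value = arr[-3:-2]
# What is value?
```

arr has length 5. The slice arr[-3:-2] selects indices [2] (2->13), giving [13].

[13]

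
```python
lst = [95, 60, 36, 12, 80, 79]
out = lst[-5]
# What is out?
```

lst has length 6. Negative index -5 maps to positive index 6 + (-5) = 1. lst[1] = 60.

60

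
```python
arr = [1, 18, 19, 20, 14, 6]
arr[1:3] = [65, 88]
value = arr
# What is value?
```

arr starts as [1, 18, 19, 20, 14, 6] (length 6). The slice arr[1:3] covers indices [1, 2] with values [18, 19]. Replacing that slice with [65, 88] (same length) produces [1, 65, 88, 20, 14, 6].

[1, 65, 88, 20, 14, 6]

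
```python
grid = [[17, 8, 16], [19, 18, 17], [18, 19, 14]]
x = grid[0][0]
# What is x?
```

grid[0] = [17, 8, 16]. Taking column 0 of that row yields 17.

17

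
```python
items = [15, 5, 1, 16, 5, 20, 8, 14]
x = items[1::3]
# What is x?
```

items has length 8. The slice items[1::3] selects indices [1, 4, 7] (1->5, 4->5, 7->14), giving [5, 5, 14].

[5, 5, 14]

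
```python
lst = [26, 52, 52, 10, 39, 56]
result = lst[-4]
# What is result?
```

lst has length 6. Negative index -4 maps to positive index 6 + (-4) = 2. lst[2] = 52.

52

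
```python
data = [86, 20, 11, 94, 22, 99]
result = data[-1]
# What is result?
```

data has length 6. Negative index -1 maps to positive index 6 + (-1) = 5. data[5] = 99.

99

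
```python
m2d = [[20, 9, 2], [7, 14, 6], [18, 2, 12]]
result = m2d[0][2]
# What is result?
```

m2d[0] = [20, 9, 2]. Taking column 2 of that row yields 2.

2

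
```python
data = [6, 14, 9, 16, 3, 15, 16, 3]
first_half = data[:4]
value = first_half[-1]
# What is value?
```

data has length 8. The slice data[:4] selects indices [0, 1, 2, 3] (0->6, 1->14, 2->9, 3->16), giving [6, 14, 9, 16]. So first_half = [6, 14, 9, 16]. Then first_half[-1] = 16.

16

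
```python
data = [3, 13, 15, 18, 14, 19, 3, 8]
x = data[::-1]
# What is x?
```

data has length 8. The slice data[::-1] selects indices [7, 6, 5, 4, 3, 2, 1, 0] (7->8, 6->3, 5->19, 4->14, 3->18, 2->15, 1->13, 0->3), giving [8, 3, 19, 14, 18, 15, 13, 3].

[8, 3, 19, 14, 18, 15, 13, 3]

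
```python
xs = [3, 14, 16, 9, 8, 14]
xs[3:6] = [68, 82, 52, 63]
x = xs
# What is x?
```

xs starts as [3, 14, 16, 9, 8, 14] (length 6). The slice xs[3:6] covers indices [3, 4, 5] with values [9, 8, 14]. Replacing that slice with [68, 82, 52, 63] (different length) produces [3, 14, 16, 68, 82, 52, 63].

[3, 14, 16, 68, 82, 52, 63]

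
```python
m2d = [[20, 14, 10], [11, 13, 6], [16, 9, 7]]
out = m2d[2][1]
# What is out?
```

m2d[2] = [16, 9, 7]. Taking column 1 of that row yields 9.

9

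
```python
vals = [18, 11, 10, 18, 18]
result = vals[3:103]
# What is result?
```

vals has length 5. The slice vals[3:103] selects indices [3, 4] (3->18, 4->18), giving [18, 18].

[18, 18]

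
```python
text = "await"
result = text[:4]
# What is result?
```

text has length 5. The slice text[:4] selects indices [0, 1, 2, 3] (0->'a', 1->'w', 2->'a', 3->'i'), giving 'awai'.

'awai'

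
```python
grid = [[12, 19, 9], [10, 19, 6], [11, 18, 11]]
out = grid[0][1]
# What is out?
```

grid[0] = [12, 19, 9]. Taking column 1 of that row yields 19.

19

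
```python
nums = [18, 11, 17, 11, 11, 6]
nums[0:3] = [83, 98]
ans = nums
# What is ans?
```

nums starts as [18, 11, 17, 11, 11, 6] (length 6). The slice nums[0:3] covers indices [0, 1, 2] with values [18, 11, 17]. Replacing that slice with [83, 98] (different length) produces [83, 98, 11, 11, 6].

[83, 98, 11, 11, 6]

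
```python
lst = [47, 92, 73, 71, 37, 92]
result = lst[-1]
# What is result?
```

lst has length 6. Negative index -1 maps to positive index 6 + (-1) = 5. lst[5] = 92.

92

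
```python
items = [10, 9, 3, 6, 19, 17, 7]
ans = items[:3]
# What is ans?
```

items has length 7. The slice items[:3] selects indices [0, 1, 2] (0->10, 1->9, 2->3), giving [10, 9, 3].

[10, 9, 3]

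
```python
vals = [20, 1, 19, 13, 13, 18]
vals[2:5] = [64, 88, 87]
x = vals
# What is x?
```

vals starts as [20, 1, 19, 13, 13, 18] (length 6). The slice vals[2:5] covers indices [2, 3, 4] with values [19, 13, 13]. Replacing that slice with [64, 88, 87] (same length) produces [20, 1, 64, 88, 87, 18].

[20, 1, 64, 88, 87, 18]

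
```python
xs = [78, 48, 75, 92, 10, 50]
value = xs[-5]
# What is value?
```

xs has length 6. Negative index -5 maps to positive index 6 + (-5) = 1. xs[1] = 48.

48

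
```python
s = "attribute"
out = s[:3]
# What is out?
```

s has length 9. The slice s[:3] selects indices [0, 1, 2] (0->'a', 1->'t', 2->'t'), giving 'att'.

'att'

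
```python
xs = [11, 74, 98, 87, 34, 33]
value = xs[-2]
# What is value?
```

xs has length 6. Negative index -2 maps to positive index 6 + (-2) = 4. xs[4] = 34.

34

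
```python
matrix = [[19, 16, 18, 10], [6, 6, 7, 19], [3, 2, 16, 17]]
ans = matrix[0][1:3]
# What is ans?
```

matrix[0] = [19, 16, 18, 10]. matrix[0] has length 4. The slice matrix[0][1:3] selects indices [1, 2] (1->16, 2->18), giving [16, 18].

[16, 18]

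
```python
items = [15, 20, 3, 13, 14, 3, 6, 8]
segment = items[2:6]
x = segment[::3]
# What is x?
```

items has length 8. The slice items[2:6] selects indices [2, 3, 4, 5] (2->3, 3->13, 4->14, 5->3), giving [3, 13, 14, 3]. So segment = [3, 13, 14, 3]. segment has length 4. The slice segment[::3] selects indices [0, 3] (0->3, 3->3), giving [3, 3].

[3, 3]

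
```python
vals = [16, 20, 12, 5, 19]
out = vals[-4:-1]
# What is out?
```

vals has length 5. The slice vals[-4:-1] selects indices [1, 2, 3] (1->20, 2->12, 3->5), giving [20, 12, 5].

[20, 12, 5]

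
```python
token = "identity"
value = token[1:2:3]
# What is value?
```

token has length 8. The slice token[1:2:3] selects indices [1] (1->'d'), giving 'd'.

'd'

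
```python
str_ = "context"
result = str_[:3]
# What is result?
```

str_ has length 7. The slice str_[:3] selects indices [0, 1, 2] (0->'c', 1->'o', 2->'n'), giving 'con'.

'con'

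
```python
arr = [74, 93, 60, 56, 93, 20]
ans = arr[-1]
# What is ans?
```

arr has length 6. Negative index -1 maps to positive index 6 + (-1) = 5. arr[5] = 20.

20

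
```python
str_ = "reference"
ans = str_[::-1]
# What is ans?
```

str_ has length 9. The slice str_[::-1] selects indices [8, 7, 6, 5, 4, 3, 2, 1, 0] (8->'e', 7->'c', 6->'n', 5->'e', 4->'r', 3->'e', 2->'f', 1->'e', 0->'r'), giving 'ecnerefer'.

'ecnerefer'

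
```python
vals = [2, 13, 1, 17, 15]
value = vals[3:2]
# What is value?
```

vals has length 5. The slice vals[3:2] resolves to an empty index range, so the result is [].

[]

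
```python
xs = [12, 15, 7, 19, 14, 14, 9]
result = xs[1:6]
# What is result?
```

xs has length 7. The slice xs[1:6] selects indices [1, 2, 3, 4, 5] (1->15, 2->7, 3->19, 4->14, 5->14), giving [15, 7, 19, 14, 14].

[15, 7, 19, 14, 14]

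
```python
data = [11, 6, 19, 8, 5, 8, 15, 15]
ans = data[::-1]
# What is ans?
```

data has length 8. The slice data[::-1] selects indices [7, 6, 5, 4, 3, 2, 1, 0] (7->15, 6->15, 5->8, 4->5, 3->8, 2->19, 1->6, 0->11), giving [15, 15, 8, 5, 8, 19, 6, 11].

[15, 15, 8, 5, 8, 19, 6, 11]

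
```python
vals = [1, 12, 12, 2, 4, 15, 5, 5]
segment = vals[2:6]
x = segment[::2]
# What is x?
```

vals has length 8. The slice vals[2:6] selects indices [2, 3, 4, 5] (2->12, 3->2, 4->4, 5->15), giving [12, 2, 4, 15]. So segment = [12, 2, 4, 15]. segment has length 4. The slice segment[::2] selects indices [0, 2] (0->12, 2->4), giving [12, 4].

[12, 4]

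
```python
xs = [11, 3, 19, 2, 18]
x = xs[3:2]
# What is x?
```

xs has length 5. The slice xs[3:2] resolves to an empty index range, so the result is [].

[]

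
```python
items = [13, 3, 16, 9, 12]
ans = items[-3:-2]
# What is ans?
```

items has length 5. The slice items[-3:-2] selects indices [2] (2->16), giving [16].

[16]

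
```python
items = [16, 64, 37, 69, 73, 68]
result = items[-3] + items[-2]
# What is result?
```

items has length 6. Negative index -3 maps to positive index 6 + (-3) = 3. items[3] = 69.
items has length 6. Negative index -2 maps to positive index 6 + (-2) = 4. items[4] = 73.
Sum: 69 + 73 = 142.

142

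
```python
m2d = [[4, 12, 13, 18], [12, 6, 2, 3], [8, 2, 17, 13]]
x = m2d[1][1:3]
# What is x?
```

m2d[1] = [12, 6, 2, 3]. m2d[1] has length 4. The slice m2d[1][1:3] selects indices [1, 2] (1->6, 2->2), giving [6, 2].

[6, 2]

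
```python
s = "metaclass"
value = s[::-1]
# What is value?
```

s has length 9. The slice s[::-1] selects indices [8, 7, 6, 5, 4, 3, 2, 1, 0] (8->'s', 7->'s', 6->'a', 5->'l', 4->'c', 3->'a', 2->'t', 1->'e', 0->'m'), giving 'ssalcatem'.

'ssalcatem'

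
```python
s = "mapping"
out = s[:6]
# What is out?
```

s has length 7. The slice s[:6] selects indices [0, 1, 2, 3, 4, 5] (0->'m', 1->'a', 2->'p', 3->'p', 4->'i', 5->'n'), giving 'mappin'.

'mappin'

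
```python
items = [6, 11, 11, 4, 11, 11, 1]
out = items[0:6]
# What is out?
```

items has length 7. The slice items[0:6] selects indices [0, 1, 2, 3, 4, 5] (0->6, 1->11, 2->11, 3->4, 4->11, 5->11), giving [6, 11, 11, 4, 11, 11].

[6, 11, 11, 4, 11, 11]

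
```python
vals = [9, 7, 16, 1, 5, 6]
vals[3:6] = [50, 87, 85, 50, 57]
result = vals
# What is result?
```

vals starts as [9, 7, 16, 1, 5, 6] (length 6). The slice vals[3:6] covers indices [3, 4, 5] with values [1, 5, 6]. Replacing that slice with [50, 87, 85, 50, 57] (different length) produces [9, 7, 16, 50, 87, 85, 50, 57].

[9, 7, 16, 50, 87, 85, 50, 57]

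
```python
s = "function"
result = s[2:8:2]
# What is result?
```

s has length 8. The slice s[2:8:2] selects indices [2, 4, 6] (2->'n', 4->'t', 6->'o'), giving 'nto'.

'nto'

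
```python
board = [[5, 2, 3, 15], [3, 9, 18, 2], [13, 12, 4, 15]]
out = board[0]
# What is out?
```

board has 3 rows. Row 0 is [5, 2, 3, 15].

[5, 2, 3, 15]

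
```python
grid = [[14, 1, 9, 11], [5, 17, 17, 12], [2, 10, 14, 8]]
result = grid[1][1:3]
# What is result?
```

grid[1] = [5, 17, 17, 12]. grid[1] has length 4. The slice grid[1][1:3] selects indices [1, 2] (1->17, 2->17), giving [17, 17].

[17, 17]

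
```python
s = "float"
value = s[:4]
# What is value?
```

s has length 5. The slice s[:4] selects indices [0, 1, 2, 3] (0->'f', 1->'l', 2->'o', 3->'a'), giving 'floa'.

'floa'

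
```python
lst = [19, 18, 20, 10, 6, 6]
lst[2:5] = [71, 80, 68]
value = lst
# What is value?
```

lst starts as [19, 18, 20, 10, 6, 6] (length 6). The slice lst[2:5] covers indices [2, 3, 4] with values [20, 10, 6]. Replacing that slice with [71, 80, 68] (same length) produces [19, 18, 71, 80, 68, 6].

[19, 18, 71, 80, 68, 6]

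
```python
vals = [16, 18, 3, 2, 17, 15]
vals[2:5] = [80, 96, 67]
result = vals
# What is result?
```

vals starts as [16, 18, 3, 2, 17, 15] (length 6). The slice vals[2:5] covers indices [2, 3, 4] with values [3, 2, 17]. Replacing that slice with [80, 96, 67] (same length) produces [16, 18, 80, 96, 67, 15].

[16, 18, 80, 96, 67, 15]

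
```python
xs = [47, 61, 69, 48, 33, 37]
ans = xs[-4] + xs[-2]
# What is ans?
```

xs has length 6. Negative index -4 maps to positive index 6 + (-4) = 2. xs[2] = 69.
xs has length 6. Negative index -2 maps to positive index 6 + (-2) = 4. xs[4] = 33.
Sum: 69 + 33 = 102.

102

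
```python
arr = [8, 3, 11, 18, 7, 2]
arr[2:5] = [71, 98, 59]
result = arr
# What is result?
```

arr starts as [8, 3, 11, 18, 7, 2] (length 6). The slice arr[2:5] covers indices [2, 3, 4] with values [11, 18, 7]. Replacing that slice with [71, 98, 59] (same length) produces [8, 3, 71, 98, 59, 2].

[8, 3, 71, 98, 59, 2]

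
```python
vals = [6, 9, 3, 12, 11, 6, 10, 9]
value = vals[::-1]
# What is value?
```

vals has length 8. The slice vals[::-1] selects indices [7, 6, 5, 4, 3, 2, 1, 0] (7->9, 6->10, 5->6, 4->11, 3->12, 2->3, 1->9, 0->6), giving [9, 10, 6, 11, 12, 3, 9, 6].

[9, 10, 6, 11, 12, 3, 9, 6]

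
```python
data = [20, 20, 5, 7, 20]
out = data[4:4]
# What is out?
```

data has length 5. The slice data[4:4] resolves to an empty index range, so the result is [].

[]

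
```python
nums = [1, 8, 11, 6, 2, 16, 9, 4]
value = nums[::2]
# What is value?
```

nums has length 8. The slice nums[::2] selects indices [0, 2, 4, 6] (0->1, 2->11, 4->2, 6->9), giving [1, 11, 2, 9].

[1, 11, 2, 9]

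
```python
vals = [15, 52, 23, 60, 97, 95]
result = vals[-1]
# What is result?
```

vals has length 6. Negative index -1 maps to positive index 6 + (-1) = 5. vals[5] = 95.

95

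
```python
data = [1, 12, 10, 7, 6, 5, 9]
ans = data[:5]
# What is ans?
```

data has length 7. The slice data[:5] selects indices [0, 1, 2, 3, 4] (0->1, 1->12, 2->10, 3->7, 4->6), giving [1, 12, 10, 7, 6].

[1, 12, 10, 7, 6]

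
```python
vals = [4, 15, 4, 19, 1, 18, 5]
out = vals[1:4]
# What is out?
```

vals has length 7. The slice vals[1:4] selects indices [1, 2, 3] (1->15, 2->4, 3->19), giving [15, 4, 19].

[15, 4, 19]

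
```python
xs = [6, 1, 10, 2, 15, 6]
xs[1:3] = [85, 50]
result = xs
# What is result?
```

xs starts as [6, 1, 10, 2, 15, 6] (length 6). The slice xs[1:3] covers indices [1, 2] with values [1, 10]. Replacing that slice with [85, 50] (same length) produces [6, 85, 50, 2, 15, 6].

[6, 85, 50, 2, 15, 6]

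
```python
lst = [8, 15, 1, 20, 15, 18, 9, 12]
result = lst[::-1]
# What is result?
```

lst has length 8. The slice lst[::-1] selects indices [7, 6, 5, 4, 3, 2, 1, 0] (7->12, 6->9, 5->18, 4->15, 3->20, 2->1, 1->15, 0->8), giving [12, 9, 18, 15, 20, 1, 15, 8].

[12, 9, 18, 15, 20, 1, 15, 8]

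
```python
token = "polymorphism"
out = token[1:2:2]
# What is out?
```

token has length 12. The slice token[1:2:2] selects indices [1] (1->'o'), giving 'o'.

'o'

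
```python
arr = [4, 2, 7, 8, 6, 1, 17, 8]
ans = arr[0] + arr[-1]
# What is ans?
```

arr has length 8. arr[0] = 4.
arr has length 8. Negative index -1 maps to positive index 8 + (-1) = 7. arr[7] = 8.
Sum: 4 + 8 = 12.

12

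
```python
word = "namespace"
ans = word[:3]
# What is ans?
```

word has length 9. The slice word[:3] selects indices [0, 1, 2] (0->'n', 1->'a', 2->'m'), giving 'nam'.

'nam'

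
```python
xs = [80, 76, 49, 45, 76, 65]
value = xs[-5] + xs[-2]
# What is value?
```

xs has length 6. Negative index -5 maps to positive index 6 + (-5) = 1. xs[1] = 76.
xs has length 6. Negative index -2 maps to positive index 6 + (-2) = 4. xs[4] = 76.
Sum: 76 + 76 = 152.

152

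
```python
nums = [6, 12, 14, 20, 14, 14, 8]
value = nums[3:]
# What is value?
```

nums has length 7. The slice nums[3:] selects indices [3, 4, 5, 6] (3->20, 4->14, 5->14, 6->8), giving [20, 14, 14, 8].

[20, 14, 14, 8]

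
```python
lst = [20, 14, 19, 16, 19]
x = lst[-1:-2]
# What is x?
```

lst has length 5. The slice lst[-1:-2] resolves to an empty index range, so the result is [].

[]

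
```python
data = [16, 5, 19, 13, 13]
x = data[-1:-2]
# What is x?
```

data has length 5. The slice data[-1:-2] resolves to an empty index range, so the result is [].

[]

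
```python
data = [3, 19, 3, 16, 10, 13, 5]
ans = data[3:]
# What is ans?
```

data has length 7. The slice data[3:] selects indices [3, 4, 5, 6] (3->16, 4->10, 5->13, 6->5), giving [16, 10, 13, 5].

[16, 10, 13, 5]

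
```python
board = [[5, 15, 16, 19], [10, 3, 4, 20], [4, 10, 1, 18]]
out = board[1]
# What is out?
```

board has 3 rows. Row 1 is [10, 3, 4, 20].

[10, 3, 4, 20]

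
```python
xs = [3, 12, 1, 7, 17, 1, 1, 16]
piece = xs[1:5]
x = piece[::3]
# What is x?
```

xs has length 8. The slice xs[1:5] selects indices [1, 2, 3, 4] (1->12, 2->1, 3->7, 4->17), giving [12, 1, 7, 17]. So piece = [12, 1, 7, 17]. piece has length 4. The slice piece[::3] selects indices [0, 3] (0->12, 3->17), giving [12, 17].

[12, 17]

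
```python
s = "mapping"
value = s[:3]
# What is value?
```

s has length 7. The slice s[:3] selects indices [0, 1, 2] (0->'m', 1->'a', 2->'p'), giving 'map'.

'map'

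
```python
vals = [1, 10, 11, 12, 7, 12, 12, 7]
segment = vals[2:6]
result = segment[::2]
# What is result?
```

vals has length 8. The slice vals[2:6] selects indices [2, 3, 4, 5] (2->11, 3->12, 4->7, 5->12), giving [11, 12, 7, 12]. So segment = [11, 12, 7, 12]. segment has length 4. The slice segment[::2] selects indices [0, 2] (0->11, 2->7), giving [11, 7].

[11, 7]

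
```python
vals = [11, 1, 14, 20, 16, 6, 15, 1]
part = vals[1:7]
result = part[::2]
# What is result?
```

vals has length 8. The slice vals[1:7] selects indices [1, 2, 3, 4, 5, 6] (1->1, 2->14, 3->20, 4->16, 5->6, 6->15), giving [1, 14, 20, 16, 6, 15]. So part = [1, 14, 20, 16, 6, 15]. part has length 6. The slice part[::2] selects indices [0, 2, 4] (0->1, 2->20, 4->6), giving [1, 20, 6].

[1, 20, 6]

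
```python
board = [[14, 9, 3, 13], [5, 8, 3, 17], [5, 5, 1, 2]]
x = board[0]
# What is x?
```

board has 3 rows. Row 0 is [14, 9, 3, 13].

[14, 9, 3, 13]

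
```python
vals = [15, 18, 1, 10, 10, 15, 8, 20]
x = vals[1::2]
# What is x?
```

vals has length 8. The slice vals[1::2] selects indices [1, 3, 5, 7] (1->18, 3->10, 5->15, 7->20), giving [18, 10, 15, 20].

[18, 10, 15, 20]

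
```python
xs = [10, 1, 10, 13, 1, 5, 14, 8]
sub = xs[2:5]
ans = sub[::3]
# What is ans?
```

xs has length 8. The slice xs[2:5] selects indices [2, 3, 4] (2->10, 3->13, 4->1), giving [10, 13, 1]. So sub = [10, 13, 1]. sub has length 3. The slice sub[::3] selects indices [0] (0->10), giving [10].

[10]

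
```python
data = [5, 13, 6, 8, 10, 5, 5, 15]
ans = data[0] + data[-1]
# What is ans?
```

data has length 8. data[0] = 5.
data has length 8. Negative index -1 maps to positive index 8 + (-1) = 7. data[7] = 15.
Sum: 5 + 15 = 20.

20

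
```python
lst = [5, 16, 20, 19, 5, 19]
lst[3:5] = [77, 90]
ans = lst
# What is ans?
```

lst starts as [5, 16, 20, 19, 5, 19] (length 6). The slice lst[3:5] covers indices [3, 4] with values [19, 5]. Replacing that slice with [77, 90] (same length) produces [5, 16, 20, 77, 90, 19].

[5, 16, 20, 77, 90, 19]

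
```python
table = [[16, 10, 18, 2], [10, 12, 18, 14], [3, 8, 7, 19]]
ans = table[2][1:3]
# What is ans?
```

table[2] = [3, 8, 7, 19]. table[2] has length 4. The slice table[2][1:3] selects indices [1, 2] (1->8, 2->7), giving [8, 7].

[8, 7]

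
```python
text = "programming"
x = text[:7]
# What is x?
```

text has length 11. The slice text[:7] selects indices [0, 1, 2, 3, 4, 5, 6] (0->'p', 1->'r', 2->'o', 3->'g', 4->'r', 5->'a', 6->'m'), giving 'program'.

'program'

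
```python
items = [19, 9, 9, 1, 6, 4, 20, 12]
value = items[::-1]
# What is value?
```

items has length 8. The slice items[::-1] selects indices [7, 6, 5, 4, 3, 2, 1, 0] (7->12, 6->20, 5->4, 4->6, 3->1, 2->9, 1->9, 0->19), giving [12, 20, 4, 6, 1, 9, 9, 19].

[12, 20, 4, 6, 1, 9, 9, 19]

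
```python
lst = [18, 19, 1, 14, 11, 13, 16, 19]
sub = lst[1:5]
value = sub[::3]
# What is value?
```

lst has length 8. The slice lst[1:5] selects indices [1, 2, 3, 4] (1->19, 2->1, 3->14, 4->11), giving [19, 1, 14, 11]. So sub = [19, 1, 14, 11]. sub has length 4. The slice sub[::3] selects indices [0, 3] (0->19, 3->11), giving [19, 11].

[19, 11]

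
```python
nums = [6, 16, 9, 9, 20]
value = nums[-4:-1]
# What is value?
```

nums has length 5. The slice nums[-4:-1] selects indices [1, 2, 3] (1->16, 2->9, 3->9), giving [16, 9, 9].

[16, 9, 9]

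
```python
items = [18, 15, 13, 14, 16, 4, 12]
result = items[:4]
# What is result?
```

items has length 7. The slice items[:4] selects indices [0, 1, 2, 3] (0->18, 1->15, 2->13, 3->14), giving [18, 15, 13, 14].

[18, 15, 13, 14]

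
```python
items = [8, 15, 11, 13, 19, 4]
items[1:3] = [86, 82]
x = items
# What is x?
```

items starts as [8, 15, 11, 13, 19, 4] (length 6). The slice items[1:3] covers indices [1, 2] with values [15, 11]. Replacing that slice with [86, 82] (same length) produces [8, 86, 82, 13, 19, 4].

[8, 86, 82, 13, 19, 4]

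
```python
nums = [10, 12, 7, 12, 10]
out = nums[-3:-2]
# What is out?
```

nums has length 5. The slice nums[-3:-2] selects indices [2] (2->7), giving [7].

[7]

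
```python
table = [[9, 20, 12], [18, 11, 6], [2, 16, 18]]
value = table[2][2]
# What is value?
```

table[2] = [2, 16, 18]. Taking column 2 of that row yields 18.

18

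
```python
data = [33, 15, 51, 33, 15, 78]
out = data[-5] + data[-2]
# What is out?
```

data has length 6. Negative index -5 maps to positive index 6 + (-5) = 1. data[1] = 15.
data has length 6. Negative index -2 maps to positive index 6 + (-2) = 4. data[4] = 15.
Sum: 15 + 15 = 30.

30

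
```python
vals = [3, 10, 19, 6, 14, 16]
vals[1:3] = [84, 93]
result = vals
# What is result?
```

vals starts as [3, 10, 19, 6, 14, 16] (length 6). The slice vals[1:3] covers indices [1, 2] with values [10, 19]. Replacing that slice with [84, 93] (same length) produces [3, 84, 93, 6, 14, 16].

[3, 84, 93, 6, 14, 16]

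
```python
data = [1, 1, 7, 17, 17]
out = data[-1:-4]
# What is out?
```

data has length 5. The slice data[-1:-4] resolves to an empty index range, so the result is [].

[]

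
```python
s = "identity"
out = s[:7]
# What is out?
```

s has length 8. The slice s[:7] selects indices [0, 1, 2, 3, 4, 5, 6] (0->'i', 1->'d', 2->'e', 3->'n', 4->'t', 5->'i', 6->'t'), giving 'identit'.

'identit'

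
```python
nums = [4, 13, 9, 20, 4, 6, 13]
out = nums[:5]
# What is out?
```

nums has length 7. The slice nums[:5] selects indices [0, 1, 2, 3, 4] (0->4, 1->13, 2->9, 3->20, 4->4), giving [4, 13, 9, 20, 4].

[4, 13, 9, 20, 4]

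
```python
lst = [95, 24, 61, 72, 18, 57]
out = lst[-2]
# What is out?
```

lst has length 6. Negative index -2 maps to positive index 6 + (-2) = 4. lst[4] = 18.

18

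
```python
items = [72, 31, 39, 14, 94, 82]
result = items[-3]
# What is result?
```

items has length 6. Negative index -3 maps to positive index 6 + (-3) = 3. items[3] = 14.

14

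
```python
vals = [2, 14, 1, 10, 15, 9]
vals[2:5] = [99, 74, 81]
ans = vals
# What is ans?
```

vals starts as [2, 14, 1, 10, 15, 9] (length 6). The slice vals[2:5] covers indices [2, 3, 4] with values [1, 10, 15]. Replacing that slice with [99, 74, 81] (same length) produces [2, 14, 99, 74, 81, 9].

[2, 14, 99, 74, 81, 9]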